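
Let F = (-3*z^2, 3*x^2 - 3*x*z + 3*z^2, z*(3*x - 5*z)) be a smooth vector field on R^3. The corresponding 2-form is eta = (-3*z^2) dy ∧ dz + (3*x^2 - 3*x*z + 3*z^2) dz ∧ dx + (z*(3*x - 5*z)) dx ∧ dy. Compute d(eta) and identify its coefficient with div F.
d(eta) = (3*x - 10*z) dx ∧ dy ∧ dz; div F = 3*x - 10*z

For a 2-form in R^3 of the form above, applying d gives a 3-form with coefficient ∂P/∂x + ∂Q/∂y + ∂R/∂z:
  ∂P/∂x = 0
  ∂Q/∂y = 0
  ∂R/∂z = 3*x - 10*z
Sum = 3*x - 10*z, which is exactly div F.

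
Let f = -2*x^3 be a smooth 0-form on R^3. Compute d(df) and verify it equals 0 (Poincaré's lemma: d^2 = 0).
d(df) = 0

Step 1: df = sum_i (∂f/∂x_i) dx_i = (-6*x^2) dx + (0) dy + (0) dz.
Step 2: Apply d again. Using the 1-form formula, the coefficient of dx ∧ dy in d(df) is ∂^2 f/∂x ∂y - ∂^2 f/∂y ∂x = (0) - (0) = 0 (equality of mixed partials for smooth f).
Similarly for dx ∧ dz and dy ∧ dz — all coefficients vanish. So d(df) = 0.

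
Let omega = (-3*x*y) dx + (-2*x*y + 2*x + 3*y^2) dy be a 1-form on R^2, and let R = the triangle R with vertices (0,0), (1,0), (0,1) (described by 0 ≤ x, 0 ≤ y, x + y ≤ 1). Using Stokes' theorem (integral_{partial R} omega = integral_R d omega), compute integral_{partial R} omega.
integral_(partial R) omega = 7/6

Stokes: integral_partial_R omega = integral_R d omega with d omega = (∂Q/∂x - ∂P/∂y) dx ∧ dy.
  ∂Q/∂x = 2 - 2*y
  ∂P/∂y = -3*x
  integrand = ∂Q/∂x - ∂P/∂y = 3*x - 2*y + 2.
Integrating over R: integral_0^1 integral_0^{1-x} (3*x - 2*y + 2) dy dx = 7/6.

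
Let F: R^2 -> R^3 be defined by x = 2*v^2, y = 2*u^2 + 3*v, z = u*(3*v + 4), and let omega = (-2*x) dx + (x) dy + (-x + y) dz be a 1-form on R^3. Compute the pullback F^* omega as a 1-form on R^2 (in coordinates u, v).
F^* omega = (6*u^2*v + 8*u^2 + 8*u*v^2 - 6*v^3 + v^2 + 12*v) du + (6*u^3 - 6*u*v^2 + 9*u*v - 16*v^3 + 6*v^2) dv

Using F^*(f dg) = (f ∘ F) d(g ∘ F), substitute each coordinate x_i by F_i(u, v) in f_i, and replace dx_i by d F_i = (∂F_i/∂u) du + (∂F_i/∂v) dv.
  For the x component: f_1(F) = -4*v^2; d F_1 = (0) du + (4*v) dv
  For the y component: f_2(F) = 2*v^2; d F_2 = (4*u) du + (3) dv
  For the z component: f_3(F) = 2*u^2 - 2*v^2 + 3*v; d F_3 = (3*v + 4) du + (3*u) dv
Combining and collecting du, dv coefficients:
  coeff of du: 6*u^2*v + 8*u^2 + 8*u*v^2 - 6*v^3 + v^2 + 12*v
  coeff of dv: 6*u^3 - 6*u*v^2 + 9*u*v - 16*v^3 + 6*v^2
F^* omega = (6*u^2*v + 8*u^2 + 8*u*v^2 - 6*v^3 + v^2 + 12*v) du + (6*u^3 - 6*u*v^2 + 9*u*v - 16*v^3 + 6*v^2) dv.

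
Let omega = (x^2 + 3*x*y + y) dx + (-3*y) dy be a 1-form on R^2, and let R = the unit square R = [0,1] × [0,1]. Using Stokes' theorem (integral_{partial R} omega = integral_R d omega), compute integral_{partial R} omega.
integral_(partial R) omega = -5/2

Stokes: integral_partial_R omega = integral_R d omega with d omega = (∂Q/∂x - ∂P/∂y) dx ∧ dy.
  ∂Q/∂x = 0
  ∂P/∂y = 3*x + 1
  integrand = ∂Q/∂x - ∂P/∂y = -3*x - 1.
Integrating over R: integral_0^1 integral_0^1 (-3*x - 1) dx dy = -5/2.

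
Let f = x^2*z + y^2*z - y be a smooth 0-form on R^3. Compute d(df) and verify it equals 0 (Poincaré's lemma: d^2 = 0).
d(df) = 0

Step 1: df = sum_i (∂f/∂x_i) dx_i = (2*x*z) dx + (2*y*z - 1) dy + (x^2 + y^2) dz.
Step 2: Apply d again. Using the 1-form formula, the coefficient of dx ∧ dy in d(df) is ∂^2 f/∂x ∂y - ∂^2 f/∂y ∂x = (0) - (0) = 0 (equality of mixed partials for smooth f).
Similarly for dx ∧ dz and dy ∧ dz — all coefficients vanish. So d(df) = 0.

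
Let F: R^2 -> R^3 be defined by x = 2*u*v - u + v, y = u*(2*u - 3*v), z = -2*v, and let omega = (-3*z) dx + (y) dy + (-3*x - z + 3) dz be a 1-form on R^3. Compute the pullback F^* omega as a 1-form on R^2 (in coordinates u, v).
F^* omega = (8*u^3 - 18*u^2*v + 9*u*v^2 + 12*v^2 - 6*v) du + (-6*u^3 + 9*u^2*v + 24*u*v - 6*u + 8*v - 6) dv

Using F^*(f dg) = (f ∘ F) d(g ∘ F), substitute each coordinate x_i by F_i(u, v) in f_i, and replace dx_i by d F_i = (∂F_i/∂u) du + (∂F_i/∂v) dv.
  For the x component: f_1(F) = 6*v; d F_1 = (2*v - 1) du + (2*u + 1) dv
  For the y component: f_2(F) = u*(2*u - 3*v); d F_2 = (4*u - 3*v) du + (-3*u) dv
  For the z component: f_3(F) = -6*u*v + 3*u - v + 3; d F_3 = (0) du + (-2) dv
Combining and collecting du, dv coefficients:
  coeff of du: 8*u^3 - 18*u^2*v + 9*u*v^2 + 12*v^2 - 6*v
  coeff of dv: -6*u^3 + 9*u^2*v + 24*u*v - 6*u + 8*v - 6
F^* omega = (8*u^3 - 18*u^2*v + 9*u*v^2 + 12*v^2 - 6*v) du + (-6*u^3 + 9*u^2*v + 24*u*v - 6*u + 8*v - 6) dv.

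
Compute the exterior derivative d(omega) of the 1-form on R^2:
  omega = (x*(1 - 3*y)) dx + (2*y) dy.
d(omega) = (3*x) dx ∧ dy

For a 1-form omega = sum_i f_i dx_i, the exterior derivative is
  d(omega) = sum_{i < j} (∂f_j/∂x_i - ∂f_i/∂x_j) dx_i ∧ dx_j.
  coefficient of dx ∧ dy: ∂f_2/∂x - ∂f_1/∂y = ∂(2*y)/∂x - ∂(x*(1 - 3*y))/∂y = 3*x
Assembling: d(omega) = (3*x) dx ∧ dy.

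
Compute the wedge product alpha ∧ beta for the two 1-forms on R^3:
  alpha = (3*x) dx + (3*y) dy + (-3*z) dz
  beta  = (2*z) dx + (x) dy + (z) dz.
alpha ∧ beta = (3*x^2 - 6*y*z) dx ∧ dy + (3*z*(x + 2*z)) dx ∧ dz + (3*z*(x + y)) dy ∧ dz

Distribute the wedge, using dx_i ∧ dx_j = -dx_j ∧ dx_i and dx_i ∧ dx_i = 0. For each pair (i, j) with i < j, the coefficient of dx_i ∧ dx_j in alpha ∧ beta is (alpha_i * beta_j - alpha_j * beta_i). Collecting: alpha ∧ beta = (3*x^2 - 6*y*z) dx ∧ dy + (3*z*(x + 2*z)) dx ∧ dz + (3*z*(x + y)) dy ∧ dz.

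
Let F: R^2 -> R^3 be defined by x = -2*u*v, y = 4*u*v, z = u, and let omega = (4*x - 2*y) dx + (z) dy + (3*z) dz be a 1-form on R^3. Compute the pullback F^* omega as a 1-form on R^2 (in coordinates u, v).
F^* omega = (u*(32*v^2 + 4*v + 3)) du + (u^2*(32*v + 4)) dv

Using F^*(f dg) = (f ∘ F) d(g ∘ F), substitute each coordinate x_i by F_i(u, v) in f_i, and replace dx_i by d F_i = (∂F_i/∂u) du + (∂F_i/∂v) dv.
  For the x component: f_1(F) = -16*u*v; d F_1 = (-2*v) du + (-2*u) dv
  For the y component: f_2(F) = u; d F_2 = (4*v) du + (4*u) dv
  For the z component: f_3(F) = 3*u; d F_3 = (1) du + (0) dv
Combining and collecting du, dv coefficients:
  coeff of du: u*(32*v^2 + 4*v + 3)
  coeff of dv: u^2*(32*v + 4)
F^* omega = (u*(32*v^2 + 4*v + 3)) du + (u^2*(32*v + 4)) dv.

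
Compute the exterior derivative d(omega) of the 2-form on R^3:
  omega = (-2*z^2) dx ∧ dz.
d(omega) = 0

For a 2-form omega = sum_{i<j} g_{ij} dx_i ∧ dx_j, the exterior derivative is
  d(omega) = sum_{i<j} d(g_{ij}) ∧ dx_i ∧ dx_j = sum_{i<j, k} (∂g_{ij}/∂x_k) dx_k ∧ dx_i ∧ dx_j.
Expand each term, using dx_k ∧ dx_i ∧ dx_j = sgn(permutation) dx_{(a)} ∧ dx_{(b)} ∧ dx_{(c)} with (a < b < c) sorted:

Collecting like 3-forms: d(omega) = 0.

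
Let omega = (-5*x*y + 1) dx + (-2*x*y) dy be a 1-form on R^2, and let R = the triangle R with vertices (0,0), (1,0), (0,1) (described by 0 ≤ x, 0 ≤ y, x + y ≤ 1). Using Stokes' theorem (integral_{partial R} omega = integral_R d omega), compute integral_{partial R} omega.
integral_(partial R) omega = 1/2

Stokes: integral_partial_R omega = integral_R d omega with d omega = (∂Q/∂x - ∂P/∂y) dx ∧ dy.
  ∂Q/∂x = -2*y
  ∂P/∂y = -5*x
  integrand = ∂Q/∂x - ∂P/∂y = 5*x - 2*y.
Integrating over R: integral_0^1 integral_0^{1-x} (5*x - 2*y) dy dx = 1/2.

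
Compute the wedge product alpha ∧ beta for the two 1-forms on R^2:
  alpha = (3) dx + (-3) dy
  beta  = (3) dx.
alpha ∧ beta = (9) dx ∧ dy

Distribute the wedge, using dx_i ∧ dx_j = -dx_j ∧ dx_i and dx_i ∧ dx_i = 0. For each pair (i, j) with i < j, the coefficient of dx_i ∧ dx_j in alpha ∧ beta is (alpha_i * beta_j - alpha_j * beta_i). Collecting: alpha ∧ beta = (9) dx ∧ dy.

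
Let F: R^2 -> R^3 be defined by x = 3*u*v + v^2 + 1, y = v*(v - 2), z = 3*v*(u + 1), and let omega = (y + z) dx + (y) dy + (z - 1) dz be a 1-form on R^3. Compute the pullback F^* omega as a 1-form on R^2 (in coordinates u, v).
F^* omega = (3*v*(6*u*v + v^2 + 4*v - 1)) du + (18*u^2*v + 9*u*v^2 + 21*u*v - 3*u + 4*v^3 - 4*v^2 + 13*v - 3) dv

Using F^*(f dg) = (f ∘ F) d(g ∘ F), substitute each coordinate x_i by F_i(u, v) in f_i, and replace dx_i by d F_i = (∂F_i/∂u) du + (∂F_i/∂v) dv.
  For the x component: f_1(F) = v*(3*u + v + 1); d F_1 = (3*v) du + (3*u + 2*v) dv
  For the y component: f_2(F) = v*(v - 2); d F_2 = (0) du + (2*v - 2) dv
  For the z component: f_3(F) = 3*u*v + 3*v - 1; d F_3 = (3*v) du + (3*u + 3) dv
Combining and collecting du, dv coefficients:
  coeff of du: 3*v*(6*u*v + v^2 + 4*v - 1)
  coeff of dv: 18*u^2*v + 9*u*v^2 + 21*u*v - 3*u + 4*v^3 - 4*v^2 + 13*v - 3
F^* omega = (3*v*(6*u*v + v^2 + 4*v - 1)) du + (18*u^2*v + 9*u*v^2 + 21*u*v - 3*u + 4*v^3 - 4*v^2 + 13*v - 3) dv.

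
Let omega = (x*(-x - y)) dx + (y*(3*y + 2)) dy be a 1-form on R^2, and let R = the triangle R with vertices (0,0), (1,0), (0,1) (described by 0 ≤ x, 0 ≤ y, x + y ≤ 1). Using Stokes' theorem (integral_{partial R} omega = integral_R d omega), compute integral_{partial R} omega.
integral_(partial R) omega = 1/6

Stokes: integral_partial_R omega = integral_R d omega with d omega = (∂Q/∂x - ∂P/∂y) dx ∧ dy.
  ∂Q/∂x = 0
  ∂P/∂y = -x
  integrand = ∂Q/∂x - ∂P/∂y = x.
Integrating over R: integral_0^1 integral_0^{1-x} (x) dy dx = 1/6.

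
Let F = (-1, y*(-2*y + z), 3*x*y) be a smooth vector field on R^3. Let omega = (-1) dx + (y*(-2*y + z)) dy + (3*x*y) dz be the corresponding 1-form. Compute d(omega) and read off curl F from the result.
d(omega) = (3*x - y) dy ∧ dz + (-3*y) dz ∧ dx + (0) dx ∧ dy; curl F = (3*x - y, -3*y, 0)

d omega = sum_{i<j} (∂f_j/∂x_i - ∂f_i/∂x_j) dx_i ∧ dx_j. Under the identification (dy ∧ dz, dz ∧ dx, dx ∧ dy) ↔ (e_x, e_y, e_z), the coefficients are exactly the components of curl F. Compute:
  ∂R/∂y - ∂Q/∂z = (3*x) - (y) = 3*x - y
  ∂P/∂z - ∂R/∂x = (0) - (3*y) = -3*y
  ∂Q/∂x - ∂P/∂y = (0) - (0) = 0.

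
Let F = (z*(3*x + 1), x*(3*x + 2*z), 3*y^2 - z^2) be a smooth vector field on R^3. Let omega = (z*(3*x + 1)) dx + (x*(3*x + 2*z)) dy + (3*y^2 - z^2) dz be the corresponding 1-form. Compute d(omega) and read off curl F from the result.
d(omega) = (-2*x + 6*y) dy ∧ dz + (3*x + 1) dz ∧ dx + (6*x + 2*z) dx ∧ dy; curl F = (-2*x + 6*y, 3*x + 1, 6*x + 2*z)

d omega = sum_{i<j} (∂f_j/∂x_i - ∂f_i/∂x_j) dx_i ∧ dx_j. Under the identification (dy ∧ dz, dz ∧ dx, dx ∧ dy) ↔ (e_x, e_y, e_z), the coefficients are exactly the components of curl F. Compute:
  ∂R/∂y - ∂Q/∂z = (6*y) - (2*x) = -2*x + 6*y
  ∂P/∂z - ∂R/∂x = (3*x + 1) - (0) = 3*x + 1
  ∂Q/∂x - ∂P/∂y = (6*x + 2*z) - (0) = 6*x + 2*z.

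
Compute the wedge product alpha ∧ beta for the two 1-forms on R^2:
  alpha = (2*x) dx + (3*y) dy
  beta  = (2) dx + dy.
alpha ∧ beta = (2*x - 6*y) dx ∧ dy

Distribute the wedge, using dx_i ∧ dx_j = -dx_j ∧ dx_i and dx_i ∧ dx_i = 0. For each pair (i, j) with i < j, the coefficient of dx_i ∧ dx_j in alpha ∧ beta is (alpha_i * beta_j - alpha_j * beta_i). Collecting: alpha ∧ beta = (2*x - 6*y) dx ∧ dy.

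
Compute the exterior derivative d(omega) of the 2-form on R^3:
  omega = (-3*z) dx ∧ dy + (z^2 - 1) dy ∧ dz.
d(omega) = (-3) dx ∧ dy ∧ dz

For a 2-form omega = sum_{i<j} g_{ij} dx_i ∧ dx_j, the exterior derivative is
  d(omega) = sum_{i<j} d(g_{ij}) ∧ dx_i ∧ dx_j = sum_{i<j, k} (∂g_{ij}/∂x_k) dx_k ∧ dx_i ∧ dx_j.
Expand each term, using dx_k ∧ dx_i ∧ dx_j = sgn(permutation) dx_{(a)} ∧ dx_{(b)} ∧ dx_{(c)} with (a < b < c) sorted:
  d(-3*z) includes (∂/∂z)(-3*z) dz = (-3) dz, which multiplied by dx ∧ dy gives (-3) dx ∧ dy ∧ dz
Collecting like 3-forms: d(omega) = (-3) dx ∧ dy ∧ dz.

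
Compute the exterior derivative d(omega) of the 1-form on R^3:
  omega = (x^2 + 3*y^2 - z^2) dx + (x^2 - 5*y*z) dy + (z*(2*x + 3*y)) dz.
d(omega) = (2*x - 6*y) dx ∧ dy + (4*z) dx ∧ dz + (5*y + 3*z) dy ∧ dz

For a 1-form omega = sum_i f_i dx_i, the exterior derivative is
  d(omega) = sum_{i < j} (∂f_j/∂x_i - ∂f_i/∂x_j) dx_i ∧ dx_j.
  coefficient of dx ∧ dy: ∂f_2/∂x - ∂f_1/∂y = ∂(x^2 - 5*y*z)/∂x - ∂(x^2 + 3*y^2 - z^2)/∂y = 2*x - 6*y
  coefficient of dx ∧ dz: ∂f_3/∂x - ∂f_1/∂z = ∂(z*(2*x + 3*y))/∂x - ∂(x^2 + 3*y^2 - z^2)/∂z = 4*z
  coefficient of dy ∧ dz: ∂f_3/∂y - ∂f_2/∂z = ∂(z*(2*x + 3*y))/∂y - ∂(x^2 - 5*y*z)/∂z = 5*y + 3*z
Assembling: d(omega) = (2*x - 6*y) dx ∧ dy + (4*z) dx ∧ dz + (5*y + 3*z) dy ∧ dz.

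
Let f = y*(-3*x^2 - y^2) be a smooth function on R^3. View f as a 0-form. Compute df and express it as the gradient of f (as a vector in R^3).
df = (-6*x*y) dx + (-3*x^2 - 3*y^2) dy + (0) dz; grad f = (-6*x*y, -3*x^2 - 3*y^2, 0)

For a 0-form f, d f = (∂f/∂x) dx + (∂f/∂y) dy + (∂f/∂z) dz. The components of the vector representation are exactly the entries of grad f in Cartesian coordinates:
  ∂f/∂x = -6*x*y
  ∂f/∂y = -3*x^2 - 3*y^2
  ∂f/∂z = 0.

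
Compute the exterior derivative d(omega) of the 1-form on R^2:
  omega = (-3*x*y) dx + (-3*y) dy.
d(omega) = (3*x) dx ∧ dy

For a 1-form omega = sum_i f_i dx_i, the exterior derivative is
  d(omega) = sum_{i < j} (∂f_j/∂x_i - ∂f_i/∂x_j) dx_i ∧ dx_j.
  coefficient of dx ∧ dy: ∂f_2/∂x - ∂f_1/∂y = ∂(-3*y)/∂x - ∂(-3*x*y)/∂y = 3*x
Assembling: d(omega) = (3*x) dx ∧ dy.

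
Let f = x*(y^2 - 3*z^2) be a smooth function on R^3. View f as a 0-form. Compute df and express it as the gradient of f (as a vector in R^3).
df = (y^2 - 3*z^2) dx + (2*x*y) dy + (-6*x*z) dz; grad f = (y^2 - 3*z^2, 2*x*y, -6*x*z)

For a 0-form f, d f = (∂f/∂x) dx + (∂f/∂y) dy + (∂f/∂z) dz. The components of the vector representation are exactly the entries of grad f in Cartesian coordinates:
  ∂f/∂x = y^2 - 3*z^2
  ∂f/∂y = 2*x*y
  ∂f/∂z = -6*x*z.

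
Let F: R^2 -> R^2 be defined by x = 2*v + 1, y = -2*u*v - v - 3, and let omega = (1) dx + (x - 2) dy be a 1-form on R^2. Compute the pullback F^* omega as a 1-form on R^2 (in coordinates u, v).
F^* omega = (2*v*(1 - 2*v)) du + (-4*u*v + 2*u - 2*v + 3) dv

Using F^*(f dg) = (f ∘ F) d(g ∘ F), substitute each coordinate x_i by F_i(u, v) in f_i, and replace dx_i by d F_i = (∂F_i/∂u) du + (∂F_i/∂v) dv.
  For the x component: f_1(F) = 1; d F_1 = (0) du + (2) dv
  For the y component: f_2(F) = 2*v - 1; d F_2 = (-2*v) du + (-2*u - 1) dv
Combining and collecting du, dv coefficients:
  coeff of du: 2*v*(1 - 2*v)
  coeff of dv: -4*u*v + 2*u - 2*v + 3
F^* omega = (2*v*(1 - 2*v)) du + (-4*u*v + 2*u - 2*v + 3) dv.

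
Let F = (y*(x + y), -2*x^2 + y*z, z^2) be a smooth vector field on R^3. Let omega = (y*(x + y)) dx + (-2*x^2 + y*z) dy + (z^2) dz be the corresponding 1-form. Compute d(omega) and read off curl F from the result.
d(omega) = (-y) dy ∧ dz + (0) dz ∧ dx + (-5*x - 2*y) dx ∧ dy; curl F = (-y, 0, -5*x - 2*y)

d omega = sum_{i<j} (∂f_j/∂x_i - ∂f_i/∂x_j) dx_i ∧ dx_j. Under the identification (dy ∧ dz, dz ∧ dx, dx ∧ dy) ↔ (e_x, e_y, e_z), the coefficients are exactly the components of curl F. Compute:
  ∂R/∂y - ∂Q/∂z = (0) - (y) = -y
  ∂P/∂z - ∂R/∂x = (0) - (0) = 0
  ∂Q/∂x - ∂P/∂y = (-4*x) - (x + 2*y) = -5*x - 2*y.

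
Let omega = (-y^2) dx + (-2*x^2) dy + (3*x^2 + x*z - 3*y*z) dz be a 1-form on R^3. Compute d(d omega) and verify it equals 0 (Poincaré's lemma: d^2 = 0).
d(d omega) = 0

Step 1: d omega = sum_{i<j} (∂f_j/∂x_i - ∂f_i/∂x_j) dx_i ∧ dx_j:
  coeff of dx ∧ dy: -4*x + 2*y
  coeff of dx ∧ dz: 6*x + z
  coeff of dy ∧ dz: -3*z
Step 2: Apply d again to each 2-form coefficient. The only possible 3-form in R^3 is dx ∧ dy ∧ dz, with coefficient
  ∂(coeff of dy∧dz)/∂x - ∂(coeff of dx∧dz)/∂y + ∂(coeff of dx∧dy)/∂z
  = ∂/∂x (-3*z) - ∂/∂y (6*x + z) + ∂/∂z (-4*x + 2*y).
Each of these terms simplifies to sums of mixed partials that cancel in pairs. The result is 0 (by equality of mixed partials for smooth functions — Schwarz / Clairaut).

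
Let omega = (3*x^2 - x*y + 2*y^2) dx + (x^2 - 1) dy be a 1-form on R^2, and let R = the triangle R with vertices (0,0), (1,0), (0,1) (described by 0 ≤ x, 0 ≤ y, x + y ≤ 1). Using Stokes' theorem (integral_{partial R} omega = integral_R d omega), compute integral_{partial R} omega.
integral_(partial R) omega = -1/6

Stokes: integral_partial_R omega = integral_R d omega with d omega = (∂Q/∂x - ∂P/∂y) dx ∧ dy.
  ∂Q/∂x = 2*x
  ∂P/∂y = -x + 4*y
  integrand = ∂Q/∂x - ∂P/∂y = 3*x - 4*y.
Integrating over R: integral_0^1 integral_0^{1-x} (3*x - 4*y) dy dx = -1/6.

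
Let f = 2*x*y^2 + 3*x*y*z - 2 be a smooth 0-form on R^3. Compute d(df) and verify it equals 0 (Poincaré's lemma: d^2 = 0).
d(df) = 0

Step 1: df = sum_i (∂f/∂x_i) dx_i = (y*(2*y + 3*z)) dx + (x*(4*y + 3*z)) dy + (3*x*y) dz.
Step 2: Apply d again. Using the 1-form formula, the coefficient of dx ∧ dy in d(df) is ∂^2 f/∂x ∂y - ∂^2 f/∂y ∂x = (4*y + 3*z) - (4*y + 3*z) = 0 (equality of mixed partials for smooth f).
Similarly for dx ∧ dz and dy ∧ dz — all coefficients vanish. So d(df) = 0.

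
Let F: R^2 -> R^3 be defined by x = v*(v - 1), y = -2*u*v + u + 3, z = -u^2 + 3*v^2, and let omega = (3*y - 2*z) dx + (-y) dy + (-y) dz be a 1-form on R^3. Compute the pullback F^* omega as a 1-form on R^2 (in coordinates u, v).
F^* omega = (-4*u^2*v + 2*u^2 - 4*u*v^2 + 4*u*v + 5*u + 6*v - 3) du + (6*u*v + 3*u - 12*v^3 + 6*v^2 - 9) dv

Using F^*(f dg) = (f ∘ F) d(g ∘ F), substitute each coordinate x_i by F_i(u, v) in f_i, and replace dx_i by d F_i = (∂F_i/∂u) du + (∂F_i/∂v) dv.
  For the x component: f_1(F) = 2*u^2 - 6*u*v + 3*u - 6*v^2 + 9; d F_1 = (0) du + (2*v - 1) dv
  For the y component: f_2(F) = 2*u*v - u - 3; d F_2 = (1 - 2*v) du + (-2*u) dv
  For the z component: f_3(F) = 2*u*v - u - 3; d F_3 = (-2*u) du + (6*v) dv
Combining and collecting du, dv coefficients:
  coeff of du: -4*u^2*v + 2*u^2 - 4*u*v^2 + 4*u*v + 5*u + 6*v - 3
  coeff of dv: 6*u*v + 3*u - 12*v^3 + 6*v^2 - 9
F^* omega = (-4*u^2*v + 2*u^2 - 4*u*v^2 + 4*u*v + 5*u + 6*v - 3) du + (6*u*v + 3*u - 12*v^3 + 6*v^2 - 9) dv.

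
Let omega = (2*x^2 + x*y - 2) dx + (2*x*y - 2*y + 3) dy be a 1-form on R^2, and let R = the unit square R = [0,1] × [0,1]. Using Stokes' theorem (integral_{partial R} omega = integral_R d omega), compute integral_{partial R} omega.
integral_(partial R) omega = 1/2

Stokes: integral_partial_R omega = integral_R d omega with d omega = (∂Q/∂x - ∂P/∂y) dx ∧ dy.
  ∂Q/∂x = 2*y
  ∂P/∂y = x
  integrand = ∂Q/∂x - ∂P/∂y = -x + 2*y.
Integrating over R: integral_0^1 integral_0^1 (-x + 2*y) dx dy = 1/2.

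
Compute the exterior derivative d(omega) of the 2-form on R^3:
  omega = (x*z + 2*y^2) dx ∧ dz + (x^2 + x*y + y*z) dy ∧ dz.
d(omega) = (2*x - 3*y) dx ∧ dy ∧ dz

For a 2-form omega = sum_{i<j} g_{ij} dx_i ∧ dx_j, the exterior derivative is
  d(omega) = sum_{i<j} d(g_{ij}) ∧ dx_i ∧ dx_j = sum_{i<j, k} (∂g_{ij}/∂x_k) dx_k ∧ dx_i ∧ dx_j.
Expand each term, using dx_k ∧ dx_i ∧ dx_j = sgn(permutation) dx_{(a)} ∧ dx_{(b)} ∧ dx_{(c)} with (a < b < c) sorted:
  d(x*z + 2*y^2) includes (∂/∂y)(x*z + 2*y^2) dy = (4*y) dy, which multiplied by dx ∧ dz gives (-4*y) dx ∧ dy ∧ dz
  d(x^2 + x*y + y*z) includes (∂/∂x)(x^2 + x*y + y*z) dx = (2*x + y) dx, which multiplied by dy ∧ dz gives (2*x + y) dx ∧ dy ∧ dz
Collecting like 3-forms: d(omega) = (2*x - 3*y) dx ∧ dy ∧ dz.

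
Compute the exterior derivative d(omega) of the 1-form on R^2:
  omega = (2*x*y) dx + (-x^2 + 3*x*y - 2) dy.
d(omega) = (-4*x + 3*y) dx ∧ dy

For a 1-form omega = sum_i f_i dx_i, the exterior derivative is
  d(omega) = sum_{i < j} (∂f_j/∂x_i - ∂f_i/∂x_j) dx_i ∧ dx_j.
  coefficient of dx ∧ dy: ∂f_2/∂x - ∂f_1/∂y = ∂(-x^2 + 3*x*y - 2)/∂x - ∂(2*x*y)/∂y = -4*x + 3*y
Assembling: d(omega) = (-4*x + 3*y) dx ∧ dy.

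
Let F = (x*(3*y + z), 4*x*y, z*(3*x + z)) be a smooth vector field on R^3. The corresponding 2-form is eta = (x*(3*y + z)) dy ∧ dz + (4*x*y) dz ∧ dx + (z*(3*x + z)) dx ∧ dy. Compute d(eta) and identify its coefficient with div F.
d(eta) = (7*x + 3*y + 3*z) dx ∧ dy ∧ dz; div F = 7*x + 3*y + 3*z

For a 2-form in R^3 of the form above, applying d gives a 3-form with coefficient ∂P/∂x + ∂Q/∂y + ∂R/∂z:
  ∂P/∂x = 3*y + z
  ∂Q/∂y = 4*x
  ∂R/∂z = 3*x + 2*z
Sum = 7*x + 3*y + 3*z, which is exactly div F.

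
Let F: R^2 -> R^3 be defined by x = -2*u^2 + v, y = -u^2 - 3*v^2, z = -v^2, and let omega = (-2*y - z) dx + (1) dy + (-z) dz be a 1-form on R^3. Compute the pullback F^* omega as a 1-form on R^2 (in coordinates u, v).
F^* omega = (2*u*(-4*u^2 - 14*v^2 - 1)) du + (2*u^2 - 2*v^3 + 7*v^2 - 6*v) dv

Using F^*(f dg) = (f ∘ F) d(g ∘ F), substitute each coordinate x_i by F_i(u, v) in f_i, and replace dx_i by d F_i = (∂F_i/∂u) du + (∂F_i/∂v) dv.
  For the x component: f_1(F) = 2*u^2 + 7*v^2; d F_1 = (-4*u) du + (1) dv
  For the y component: f_2(F) = 1; d F_2 = (-2*u) du + (-6*v) dv
  For the z component: f_3(F) = v^2; d F_3 = (0) du + (-2*v) dv
Combining and collecting du, dv coefficients:
  coeff of du: 2*u*(-4*u^2 - 14*v^2 - 1)
  coeff of dv: 2*u^2 - 2*v^3 + 7*v^2 - 6*v
F^* omega = (2*u*(-4*u^2 - 14*v^2 - 1)) du + (2*u^2 - 2*v^3 + 7*v^2 - 6*v) dv.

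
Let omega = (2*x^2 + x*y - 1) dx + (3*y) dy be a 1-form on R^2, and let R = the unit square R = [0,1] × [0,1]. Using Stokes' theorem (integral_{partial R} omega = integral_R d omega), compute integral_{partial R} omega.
integral_(partial R) omega = -1/2

Stokes: integral_partial_R omega = integral_R d omega with d omega = (∂Q/∂x - ∂P/∂y) dx ∧ dy.
  ∂Q/∂x = 0
  ∂P/∂y = x
  integrand = ∂Q/∂x - ∂P/∂y = -x.
Integrating over R: integral_0^1 integral_0^1 (-x) dx dy = -1/2.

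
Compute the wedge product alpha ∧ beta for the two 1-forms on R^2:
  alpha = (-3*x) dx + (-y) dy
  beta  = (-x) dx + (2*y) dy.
alpha ∧ beta = (-7*x*y) dx ∧ dy

Distribute the wedge, using dx_i ∧ dx_j = -dx_j ∧ dx_i and dx_i ∧ dx_i = 0. For each pair (i, j) with i < j, the coefficient of dx_i ∧ dx_j in alpha ∧ beta is (alpha_i * beta_j - alpha_j * beta_i). Collecting: alpha ∧ beta = (-7*x*y) dx ∧ dy.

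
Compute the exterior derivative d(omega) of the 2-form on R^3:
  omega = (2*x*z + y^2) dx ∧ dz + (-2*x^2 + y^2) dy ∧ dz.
d(omega) = (-4*x - 2*y) dx ∧ dy ∧ dz

For a 2-form omega = sum_{i<j} g_{ij} dx_i ∧ dx_j, the exterior derivative is
  d(omega) = sum_{i<j} d(g_{ij}) ∧ dx_i ∧ dx_j = sum_{i<j, k} (∂g_{ij}/∂x_k) dx_k ∧ dx_i ∧ dx_j.
Expand each term, using dx_k ∧ dx_i ∧ dx_j = sgn(permutation) dx_{(a)} ∧ dx_{(b)} ∧ dx_{(c)} with (a < b < c) sorted:
  d(2*x*z + y^2) includes (∂/∂y)(2*x*z + y^2) dy = (2*y) dy, which multiplied by dx ∧ dz gives (-2*y) dx ∧ dy ∧ dz
  d(-2*x^2 + y^2) includes (∂/∂x)(-2*x^2 + y^2) dx = (-4*x) dx, which multiplied by dy ∧ dz gives (-4*x) dx ∧ dy ∧ dz
Collecting like 3-forms: d(omega) = (-4*x - 2*y) dx ∧ dy ∧ dz.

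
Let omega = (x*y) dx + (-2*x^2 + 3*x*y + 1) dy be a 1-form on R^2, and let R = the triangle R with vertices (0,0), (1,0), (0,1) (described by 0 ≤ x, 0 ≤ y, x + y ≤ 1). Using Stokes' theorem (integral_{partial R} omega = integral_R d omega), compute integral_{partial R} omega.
integral_(partial R) omega = -1/3

Stokes: integral_partial_R omega = integral_R d omega with d omega = (∂Q/∂x - ∂P/∂y) dx ∧ dy.
  ∂Q/∂x = -4*x + 3*y
  ∂P/∂y = x
  integrand = ∂Q/∂x - ∂P/∂y = -5*x + 3*y.
Integrating over R: integral_0^1 integral_0^{1-x} (-5*x + 3*y) dy dx = -1/3.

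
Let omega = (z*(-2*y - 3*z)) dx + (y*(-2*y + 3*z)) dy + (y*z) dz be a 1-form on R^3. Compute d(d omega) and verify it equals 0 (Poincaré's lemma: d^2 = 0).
d(d omega) = 0

Step 1: d omega = sum_{i<j} (∂f_j/∂x_i - ∂f_i/∂x_j) dx_i ∧ dx_j:
  coeff of dx ∧ dy: 2*z
  coeff of dx ∧ dz: 2*y + 6*z
  coeff of dy ∧ dz: -3*y + z
Step 2: Apply d again to each 2-form coefficient. The only possible 3-form in R^3 is dx ∧ dy ∧ dz, with coefficient
  ∂(coeff of dy∧dz)/∂x - ∂(coeff of dx∧dz)/∂y + ∂(coeff of dx∧dy)/∂z
  = ∂/∂x (-3*y + z) - ∂/∂y (2*y + 6*z) + ∂/∂z (2*z).
Each of these terms simplifies to sums of mixed partials that cancel in pairs. The result is 0 (by equality of mixed partials for smooth functions — Schwarz / Clairaut).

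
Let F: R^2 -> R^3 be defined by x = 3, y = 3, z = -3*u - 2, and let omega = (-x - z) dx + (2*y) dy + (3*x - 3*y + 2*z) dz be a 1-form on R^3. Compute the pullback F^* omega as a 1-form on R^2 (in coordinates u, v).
F^* omega = (18*u + 12) du

Using F^*(f dg) = (f ∘ F) d(g ∘ F), substitute each coordinate x_i by F_i(u, v) in f_i, and replace dx_i by d F_i = (∂F_i/∂u) du + (∂F_i/∂v) dv.
  For the x component: f_1(F) = 3*u - 1; d F_1 = (0) du + (0) dv
  For the y component: f_2(F) = 6; d F_2 = (0) du + (0) dv
  For the z component: f_3(F) = -6*u - 4; d F_3 = (-3) du + (0) dv
Combining and collecting du, dv coefficients:
  coeff of du: 18*u + 12
  coeff of dv: 0
F^* omega = (18*u + 12) du.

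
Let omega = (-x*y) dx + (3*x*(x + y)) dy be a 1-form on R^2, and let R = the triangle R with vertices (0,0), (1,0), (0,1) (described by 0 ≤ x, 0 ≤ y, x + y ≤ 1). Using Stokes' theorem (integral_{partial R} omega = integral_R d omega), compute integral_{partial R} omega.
integral_(partial R) omega = 5/3

Stokes: integral_partial_R omega = integral_R d omega with d omega = (∂Q/∂x - ∂P/∂y) dx ∧ dy.
  ∂Q/∂x = 6*x + 3*y
  ∂P/∂y = -x
  integrand = ∂Q/∂x - ∂P/∂y = 7*x + 3*y.
Integrating over R: integral_0^1 integral_0^{1-x} (7*x + 3*y) dy dx = 5/3.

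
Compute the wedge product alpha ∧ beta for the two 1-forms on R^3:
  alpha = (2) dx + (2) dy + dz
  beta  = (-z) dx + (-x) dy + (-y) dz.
alpha ∧ beta = (-2*x + 2*z) dx ∧ dy + (-2*y + z) dx ∧ dz + (x - 2*y) dy ∧ dz

Distribute the wedge, using dx_i ∧ dx_j = -dx_j ∧ dx_i and dx_i ∧ dx_i = 0. For each pair (i, j) with i < j, the coefficient of dx_i ∧ dx_j in alpha ∧ beta is (alpha_i * beta_j - alpha_j * beta_i). Collecting: alpha ∧ beta = (-2*x + 2*z) dx ∧ dy + (-2*y + z) dx ∧ dz + (x - 2*y) dy ∧ dz.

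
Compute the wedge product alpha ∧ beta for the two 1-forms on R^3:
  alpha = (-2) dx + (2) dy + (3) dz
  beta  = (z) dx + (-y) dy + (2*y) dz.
alpha ∧ beta = (2*y - 2*z) dx ∧ dy + (-4*y - 3*z) dx ∧ dz + (7*y) dy ∧ dz

Distribute the wedge, using dx_i ∧ dx_j = -dx_j ∧ dx_i and dx_i ∧ dx_i = 0. For each pair (i, j) with i < j, the coefficient of dx_i ∧ dx_j in alpha ∧ beta is (alpha_i * beta_j - alpha_j * beta_i). Collecting: alpha ∧ beta = (2*y - 2*z) dx ∧ dy + (-4*y - 3*z) dx ∧ dz + (7*y) dy ∧ dz.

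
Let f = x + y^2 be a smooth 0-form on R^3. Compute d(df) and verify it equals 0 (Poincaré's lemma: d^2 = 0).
d(df) = 0

Step 1: df = sum_i (∂f/∂x_i) dx_i = (1) dx + (2*y) dy + (0) dz.
Step 2: Apply d again. Using the 1-form formula, the coefficient of dx ∧ dy in d(df) is ∂^2 f/∂x ∂y - ∂^2 f/∂y ∂x = (0) - (0) = 0 (equality of mixed partials for smooth f).
Similarly for dx ∧ dz and dy ∧ dz — all coefficients vanish. So d(df) = 0.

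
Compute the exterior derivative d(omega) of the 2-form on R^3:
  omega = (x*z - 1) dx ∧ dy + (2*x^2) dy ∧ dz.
d(omega) = (5*x) dx ∧ dy ∧ dz

For a 2-form omega = sum_{i<j} g_{ij} dx_i ∧ dx_j, the exterior derivative is
  d(omega) = sum_{i<j} d(g_{ij}) ∧ dx_i ∧ dx_j = sum_{i<j, k} (∂g_{ij}/∂x_k) dx_k ∧ dx_i ∧ dx_j.
Expand each term, using dx_k ∧ dx_i ∧ dx_j = sgn(permutation) dx_{(a)} ∧ dx_{(b)} ∧ dx_{(c)} with (a < b < c) sorted:
  d(x*z - 1) includes (∂/∂z)(x*z - 1) dz = (x) dz, which multiplied by dx ∧ dy gives (x) dx ∧ dy ∧ dz
  d(2*x^2) includes (∂/∂x)(2*x^2) dx = (4*x) dx, which multiplied by dy ∧ dz gives (4*x) dx ∧ dy ∧ dz
Collecting like 3-forms: d(omega) = (5*x) dx ∧ dy ∧ dz.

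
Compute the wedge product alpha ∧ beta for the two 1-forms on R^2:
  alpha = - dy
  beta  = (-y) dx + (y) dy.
alpha ∧ beta = (-y) dx ∧ dy

Distribute the wedge, using dx_i ∧ dx_j = -dx_j ∧ dx_i and dx_i ∧ dx_i = 0. For each pair (i, j) with i < j, the coefficient of dx_i ∧ dx_j in alpha ∧ beta is (alpha_i * beta_j - alpha_j * beta_i). Collecting: alpha ∧ beta = (-y) dx ∧ dy.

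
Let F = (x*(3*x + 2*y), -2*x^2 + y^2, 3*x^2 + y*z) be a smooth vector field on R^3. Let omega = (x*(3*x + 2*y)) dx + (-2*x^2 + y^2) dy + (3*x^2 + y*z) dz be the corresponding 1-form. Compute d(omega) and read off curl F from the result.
d(omega) = (z) dy ∧ dz + (-6*x) dz ∧ dx + (-6*x) dx ∧ dy; curl F = (z, -6*x, -6*x)

d omega = sum_{i<j} (∂f_j/∂x_i - ∂f_i/∂x_j) dx_i ∧ dx_j. Under the identification (dy ∧ dz, dz ∧ dx, dx ∧ dy) ↔ (e_x, e_y, e_z), the coefficients are exactly the components of curl F. Compute:
  ∂R/∂y - ∂Q/∂z = (z) - (0) = z
  ∂P/∂z - ∂R/∂x = (0) - (6*x) = -6*x
  ∂Q/∂x - ∂P/∂y = (-4*x) - (2*x) = -6*x.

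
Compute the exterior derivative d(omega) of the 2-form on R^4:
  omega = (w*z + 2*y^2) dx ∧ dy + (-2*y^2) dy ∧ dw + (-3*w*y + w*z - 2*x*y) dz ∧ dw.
d(omega) = (w) dx ∧ dy ∧ dz + (z) dx ∧ dy ∧ dw + (-2*y) dx ∧ dz ∧ dw + (-3*w - 2*x) dy ∧ dz ∧ dw

For a 2-form omega = sum_{i<j} g_{ij} dx_i ∧ dx_j, the exterior derivative is
  d(omega) = sum_{i<j} d(g_{ij}) ∧ dx_i ∧ dx_j = sum_{i<j, k} (∂g_{ij}/∂x_k) dx_k ∧ dx_i ∧ dx_j.
Expand each term, using dx_k ∧ dx_i ∧ dx_j = sgn(permutation) dx_{(a)} ∧ dx_{(b)} ∧ dx_{(c)} with (a < b < c) sorted:
  d(w*z + 2*y^2) includes (∂/∂z)(w*z + 2*y^2) dz = (w) dz, which multiplied by dx ∧ dy gives (w) dx ∧ dy ∧ dz
  d(w*z + 2*y^2) includes (∂/∂w)(w*z + 2*y^2) dw = (z) dw, which multiplied by dx ∧ dy gives (z) dx ∧ dy ∧ dw
  d(-3*w*y + w*z - 2*x*y) includes (∂/∂x)(-3*w*y + w*z - 2*x*y) dx = (-2*y) dx, which multiplied by dz ∧ dw gives (-2*y) dx ∧ dz ∧ dw
  d(-3*w*y + w*z - 2*x*y) includes (∂/∂y)(-3*w*y + w*z - 2*x*y) dy = (-3*w - 2*x) dy, which multiplied by dz ∧ dw gives (-3*w - 2*x) dy ∧ dz ∧ dw
Collecting like 3-forms: d(omega) = (w) dx ∧ dy ∧ dz + (z) dx ∧ dy ∧ dw + (-2*y) dx ∧ dz ∧ dw + (-3*w - 2*x) dy ∧ dz ∧ dw.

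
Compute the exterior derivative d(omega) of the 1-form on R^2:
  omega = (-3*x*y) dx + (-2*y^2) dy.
d(omega) = (3*x) dx ∧ dy

For a 1-form omega = sum_i f_i dx_i, the exterior derivative is
  d(omega) = sum_{i < j} (∂f_j/∂x_i - ∂f_i/∂x_j) dx_i ∧ dx_j.
  coefficient of dx ∧ dy: ∂f_2/∂x - ∂f_1/∂y = ∂(-2*y^2)/∂x - ∂(-3*x*y)/∂y = 3*x
Assembling: d(omega) = (3*x) dx ∧ dy.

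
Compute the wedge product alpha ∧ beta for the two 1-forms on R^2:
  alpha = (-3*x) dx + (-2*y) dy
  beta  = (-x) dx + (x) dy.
alpha ∧ beta = (-x*(3*x + 2*y)) dx ∧ dy

Distribute the wedge, using dx_i ∧ dx_j = -dx_j ∧ dx_i and dx_i ∧ dx_i = 0. For each pair (i, j) with i < j, the coefficient of dx_i ∧ dx_j in alpha ∧ beta is (alpha_i * beta_j - alpha_j * beta_i). Collecting: alpha ∧ beta = (-x*(3*x + 2*y)) dx ∧ dy.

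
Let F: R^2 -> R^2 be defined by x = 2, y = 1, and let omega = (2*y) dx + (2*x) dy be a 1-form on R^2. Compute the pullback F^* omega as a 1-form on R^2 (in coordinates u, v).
F^* omega = 0

Using F^*(f dg) = (f ∘ F) d(g ∘ F), substitute each coordinate x_i by F_i(u, v) in f_i, and replace dx_i by d F_i = (∂F_i/∂u) du + (∂F_i/∂v) dv.
  For the x component: f_1(F) = 2; d F_1 = (0) du + (0) dv
  For the y component: f_2(F) = 4; d F_2 = (0) du + (0) dv
Combining and collecting du, dv coefficients:
  coeff of du: 0
  coeff of dv: 0
F^* omega = 0.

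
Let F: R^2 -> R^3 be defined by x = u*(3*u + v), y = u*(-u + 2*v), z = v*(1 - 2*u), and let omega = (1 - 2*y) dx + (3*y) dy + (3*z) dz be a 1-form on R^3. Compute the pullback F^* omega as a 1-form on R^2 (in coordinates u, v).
F^* omega = (18*u^3 - 40*u^2*v + 20*u*v^2 + 6*u - 6*v^2 + v) du + (-4*u^3 + 20*u^2*v - 12*u*v + u + 3*v) dv

Using F^*(f dg) = (f ∘ F) d(g ∘ F), substitute each coordinate x_i by F_i(u, v) in f_i, and replace dx_i by d F_i = (∂F_i/∂u) du + (∂F_i/∂v) dv.
  For the x component: f_1(F) = 2*u^2 - 4*u*v + 1; d F_1 = (6*u + v) du + (u) dv
  For the y component: f_2(F) = 3*u*(-u + 2*v); d F_2 = (-2*u + 2*v) du + (2*u) dv
  For the z component: f_3(F) = 3*v*(1 - 2*u); d F_3 = (-2*v) du + (1 - 2*u) dv
Combining and collecting du, dv coefficients:
  coeff of du: 18*u^3 - 40*u^2*v + 20*u*v^2 + 6*u - 6*v^2 + v
  coeff of dv: -4*u^3 + 20*u^2*v - 12*u*v + u + 3*v
F^* omega = (18*u^3 - 40*u^2*v + 20*u*v^2 + 6*u - 6*v^2 + v) du + (-4*u^3 + 20*u^2*v - 12*u*v + u + 3*v) dv.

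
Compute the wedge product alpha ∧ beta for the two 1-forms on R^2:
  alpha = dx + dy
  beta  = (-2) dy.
alpha ∧ beta = (-2) dx ∧ dy

Distribute the wedge, using dx_i ∧ dx_j = -dx_j ∧ dx_i and dx_i ∧ dx_i = 0. For each pair (i, j) with i < j, the coefficient of dx_i ∧ dx_j in alpha ∧ beta is (alpha_i * beta_j - alpha_j * beta_i). Collecting: alpha ∧ beta = (-2) dx ∧ dy.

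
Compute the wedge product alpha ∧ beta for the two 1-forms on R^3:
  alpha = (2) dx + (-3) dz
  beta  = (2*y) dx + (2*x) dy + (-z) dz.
alpha ∧ beta = (4*x) dx ∧ dy + (6*y - 2*z) dx ∧ dz + (6*x) dy ∧ dz

Distribute the wedge, using dx_i ∧ dx_j = -dx_j ∧ dx_i and dx_i ∧ dx_i = 0. For each pair (i, j) with i < j, the coefficient of dx_i ∧ dx_j in alpha ∧ beta is (alpha_i * beta_j - alpha_j * beta_i). Collecting: alpha ∧ beta = (4*x) dx ∧ dy + (6*y - 2*z) dx ∧ dz + (6*x) dy ∧ dz.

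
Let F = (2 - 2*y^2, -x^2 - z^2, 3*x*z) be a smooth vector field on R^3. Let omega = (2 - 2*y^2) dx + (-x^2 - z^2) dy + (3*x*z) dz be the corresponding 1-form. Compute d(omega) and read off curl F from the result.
d(omega) = (2*z) dy ∧ dz + (-3*z) dz ∧ dx + (-2*x + 4*y) dx ∧ dy; curl F = (2*z, -3*z, -2*x + 4*y)

d omega = sum_{i<j} (∂f_j/∂x_i - ∂f_i/∂x_j) dx_i ∧ dx_j. Under the identification (dy ∧ dz, dz ∧ dx, dx ∧ dy) ↔ (e_x, e_y, e_z), the coefficients are exactly the components of curl F. Compute:
  ∂R/∂y - ∂Q/∂z = (0) - (-2*z) = 2*z
  ∂P/∂z - ∂R/∂x = (0) - (3*z) = -3*z
  ∂Q/∂x - ∂P/∂y = (-2*x) - (-4*y) = -2*x + 4*y.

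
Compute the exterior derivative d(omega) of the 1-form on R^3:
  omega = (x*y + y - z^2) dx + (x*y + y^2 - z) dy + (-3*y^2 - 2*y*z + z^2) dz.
d(omega) = (-x + y - 1) dx ∧ dy + (2*z) dx ∧ dz + (-6*y - 2*z + 1) dy ∧ dz

For a 1-form omega = sum_i f_i dx_i, the exterior derivative is
  d(omega) = sum_{i < j} (∂f_j/∂x_i - ∂f_i/∂x_j) dx_i ∧ dx_j.
  coefficient of dx ∧ dy: ∂f_2/∂x - ∂f_1/∂y = ∂(x*y + y^2 - z)/∂x - ∂(x*y + y - z^2)/∂y = -x + y - 1
  coefficient of dx ∧ dz: ∂f_3/∂x - ∂f_1/∂z = ∂(-3*y^2 - 2*y*z + z^2)/∂x - ∂(x*y + y - z^2)/∂z = 2*z
  coefficient of dy ∧ dz: ∂f_3/∂y - ∂f_2/∂z = ∂(-3*y^2 - 2*y*z + z^2)/∂y - ∂(x*y + y^2 - z)/∂z = -6*y - 2*z + 1
Assembling: d(omega) = (-x + y - 1) dx ∧ dy + (2*z) dx ∧ dz + (-6*y - 2*z + 1) dy ∧ dz.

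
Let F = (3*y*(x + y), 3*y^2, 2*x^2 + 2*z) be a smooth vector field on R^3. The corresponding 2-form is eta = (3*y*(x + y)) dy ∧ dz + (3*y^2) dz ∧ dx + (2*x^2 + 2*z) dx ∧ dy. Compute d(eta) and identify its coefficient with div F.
d(eta) = (9*y + 2) dx ∧ dy ∧ dz; div F = 9*y + 2

For a 2-form in R^3 of the form above, applying d gives a 3-form with coefficient ∂P/∂x + ∂Q/∂y + ∂R/∂z:
  ∂P/∂x = 3*y
  ∂Q/∂y = 6*y
  ∂R/∂z = 2
Sum = 9*y + 2, which is exactly div F.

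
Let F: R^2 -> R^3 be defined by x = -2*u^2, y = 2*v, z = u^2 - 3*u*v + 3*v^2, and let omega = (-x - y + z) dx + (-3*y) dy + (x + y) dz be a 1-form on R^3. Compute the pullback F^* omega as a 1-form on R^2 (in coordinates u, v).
F^* omega = (-16*u^3 + 18*u^2*v - 12*u*v^2 + 12*u*v - 6*v^2) du + (6*u^3 - 12*u^2*v - 6*u*v + 12*v^2 - 12*v) dv

Using F^*(f dg) = (f ∘ F) d(g ∘ F), substitute each coordinate x_i by F_i(u, v) in f_i, and replace dx_i by d F_i = (∂F_i/∂u) du + (∂F_i/∂v) dv.
  For the x component: f_1(F) = 3*u^2 - 3*u*v + 3*v^2 - 2*v; d F_1 = (-4*u) du + (0) dv
  For the y component: f_2(F) = -6*v; d F_2 = (0) du + (2) dv
  For the z component: f_3(F) = -2*u^2 + 2*v; d F_3 = (2*u - 3*v) du + (-3*u + 6*v) dv
Combining and collecting du, dv coefficients:
  coeff of du: -16*u^3 + 18*u^2*v - 12*u*v^2 + 12*u*v - 6*v^2
  coeff of dv: 6*u^3 - 12*u^2*v - 6*u*v + 12*v^2 - 12*v
F^* omega = (-16*u^3 + 18*u^2*v - 12*u*v^2 + 12*u*v - 6*v^2) du + (6*u^3 - 12*u^2*v - 6*u*v + 12*v^2 - 12*v) dv.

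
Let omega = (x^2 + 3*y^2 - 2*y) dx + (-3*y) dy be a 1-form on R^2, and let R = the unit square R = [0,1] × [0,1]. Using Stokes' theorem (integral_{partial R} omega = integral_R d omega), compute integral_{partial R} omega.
integral_(partial R) omega = -1

Stokes: integral_partial_R omega = integral_R d omega with d omega = (∂Q/∂x - ∂P/∂y) dx ∧ dy.
  ∂Q/∂x = 0
  ∂P/∂y = 6*y - 2
  integrand = ∂Q/∂x - ∂P/∂y = 2 - 6*y.
Integrating over R: integral_0^1 integral_0^1 (2 - 6*y) dx dy = -1.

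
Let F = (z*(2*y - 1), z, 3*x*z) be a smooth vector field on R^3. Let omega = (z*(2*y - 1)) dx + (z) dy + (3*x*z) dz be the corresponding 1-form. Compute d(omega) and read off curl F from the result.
d(omega) = (-1) dy ∧ dz + (2*y - 3*z - 1) dz ∧ dx + (-2*z) dx ∧ dy; curl F = (-1, 2*y - 3*z - 1, -2*z)

d omega = sum_{i<j} (∂f_j/∂x_i - ∂f_i/∂x_j) dx_i ∧ dx_j. Under the identification (dy ∧ dz, dz ∧ dx, dx ∧ dy) ↔ (e_x, e_y, e_z), the coefficients are exactly the components of curl F. Compute:
  ∂R/∂y - ∂Q/∂z = (0) - (1) = -1
  ∂P/∂z - ∂R/∂x = (2*y - 1) - (3*z) = 2*y - 3*z - 1
  ∂Q/∂x - ∂P/∂y = (0) - (2*z) = -2*z.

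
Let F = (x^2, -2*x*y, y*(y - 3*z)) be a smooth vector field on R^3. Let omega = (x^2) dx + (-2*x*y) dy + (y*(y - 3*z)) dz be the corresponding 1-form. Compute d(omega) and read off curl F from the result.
d(omega) = (2*y - 3*z) dy ∧ dz + (0) dz ∧ dx + (-2*y) dx ∧ dy; curl F = (2*y - 3*z, 0, -2*y)

d omega = sum_{i<j} (∂f_j/∂x_i - ∂f_i/∂x_j) dx_i ∧ dx_j. Under the identification (dy ∧ dz, dz ∧ dx, dx ∧ dy) ↔ (e_x, e_y, e_z), the coefficients are exactly the components of curl F. Compute:
  ∂R/∂y - ∂Q/∂z = (2*y - 3*z) - (0) = 2*y - 3*z
  ∂P/∂z - ∂R/∂x = (0) - (0) = 0
  ∂Q/∂x - ∂P/∂y = (-2*y) - (0) = -2*y.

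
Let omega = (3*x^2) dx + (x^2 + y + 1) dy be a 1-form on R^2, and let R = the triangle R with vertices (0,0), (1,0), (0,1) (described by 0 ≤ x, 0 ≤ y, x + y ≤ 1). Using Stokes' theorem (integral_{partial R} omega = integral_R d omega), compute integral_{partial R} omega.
integral_(partial R) omega = 1/3

Stokes: integral_partial_R omega = integral_R d omega with d omega = (∂Q/∂x - ∂P/∂y) dx ∧ dy.
  ∂Q/∂x = 2*x
  ∂P/∂y = 0
  integrand = ∂Q/∂x - ∂P/∂y = 2*x.
Integrating over R: integral_0^1 integral_0^{1-x} (2*x) dy dx = 1/3.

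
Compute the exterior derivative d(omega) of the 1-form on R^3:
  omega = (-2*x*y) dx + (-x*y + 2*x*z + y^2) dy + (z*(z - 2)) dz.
d(omega) = (2*x - y + 2*z) dx ∧ dy + (-2*x) dy ∧ dz

For a 1-form omega = sum_i f_i dx_i, the exterior derivative is
  d(omega) = sum_{i < j} (∂f_j/∂x_i - ∂f_i/∂x_j) dx_i ∧ dx_j.
  coefficient of dx ∧ dy: ∂f_2/∂x - ∂f_1/∂y = ∂(-x*y + 2*x*z + y^2)/∂x - ∂(-2*x*y)/∂y = 2*x - y + 2*z
  coefficient of dy ∧ dz: ∂f_3/∂y - ∂f_2/∂z = ∂(z*(z - 2))/∂y - ∂(-x*y + 2*x*z + y^2)/∂z = -2*x
Assembling: d(omega) = (2*x - y + 2*z) dx ∧ dy + (-2*x) dy ∧ dz.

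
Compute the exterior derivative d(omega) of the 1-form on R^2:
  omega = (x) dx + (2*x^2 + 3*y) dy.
d(omega) = (4*x) dx ∧ dy

For a 1-form omega = sum_i f_i dx_i, the exterior derivative is
  d(omega) = sum_{i < j} (∂f_j/∂x_i - ∂f_i/∂x_j) dx_i ∧ dx_j.
  coefficient of dx ∧ dy: ∂f_2/∂x - ∂f_1/∂y = ∂(2*x^2 + 3*y)/∂x - ∂(x)/∂y = 4*x
Assembling: d(omega) = (4*x) dx ∧ dy.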